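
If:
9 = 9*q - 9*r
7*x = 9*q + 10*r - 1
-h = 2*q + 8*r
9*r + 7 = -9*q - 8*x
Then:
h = 602/139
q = 51/139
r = -88/139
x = -80/139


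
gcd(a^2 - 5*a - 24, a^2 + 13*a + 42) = 1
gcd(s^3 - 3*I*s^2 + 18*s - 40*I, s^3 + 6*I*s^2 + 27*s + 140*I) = s^2 - I*s + 20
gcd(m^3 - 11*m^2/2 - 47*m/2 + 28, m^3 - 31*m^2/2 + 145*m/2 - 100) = m - 8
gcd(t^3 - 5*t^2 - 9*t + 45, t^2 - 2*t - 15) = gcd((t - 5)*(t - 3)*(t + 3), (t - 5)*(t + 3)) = t^2 - 2*t - 15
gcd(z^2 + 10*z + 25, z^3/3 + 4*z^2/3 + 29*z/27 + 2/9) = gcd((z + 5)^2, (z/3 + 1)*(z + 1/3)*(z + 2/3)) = 1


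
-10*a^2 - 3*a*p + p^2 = (-5*a + p)*(2*a + p)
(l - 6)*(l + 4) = l^2 - 2*l - 24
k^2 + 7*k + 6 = (k + 1)*(k + 6)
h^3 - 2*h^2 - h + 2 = (h - 2)*(h - 1)*(h + 1)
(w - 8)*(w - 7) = w^2 - 15*w + 56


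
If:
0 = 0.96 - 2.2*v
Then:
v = 0.44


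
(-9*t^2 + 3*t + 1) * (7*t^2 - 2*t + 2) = -63*t^4 + 39*t^3 - 17*t^2 + 4*t + 2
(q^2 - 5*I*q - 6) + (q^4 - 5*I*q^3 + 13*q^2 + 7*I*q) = q^4 - 5*I*q^3 + 14*q^2 + 2*I*q - 6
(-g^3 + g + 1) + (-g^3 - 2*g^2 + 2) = -2*g^3 - 2*g^2 + g + 3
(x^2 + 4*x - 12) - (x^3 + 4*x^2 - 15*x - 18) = -x^3 - 3*x^2 + 19*x + 6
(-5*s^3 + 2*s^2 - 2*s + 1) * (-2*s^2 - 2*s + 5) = 10*s^5 + 6*s^4 - 25*s^3 + 12*s^2 - 12*s + 5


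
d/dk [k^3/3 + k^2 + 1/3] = k*(k + 2)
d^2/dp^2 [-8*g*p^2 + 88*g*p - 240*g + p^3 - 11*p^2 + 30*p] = -16*g + 6*p - 22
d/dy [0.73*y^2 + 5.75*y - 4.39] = 1.46*y + 5.75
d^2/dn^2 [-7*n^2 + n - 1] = -14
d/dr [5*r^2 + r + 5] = 10*r + 1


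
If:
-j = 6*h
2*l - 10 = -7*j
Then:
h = l/21 - 5/21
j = 10/7 - 2*l/7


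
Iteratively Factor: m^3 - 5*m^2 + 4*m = (m)*(m^2 - 5*m + 4) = m*(m - 1)*(m - 4)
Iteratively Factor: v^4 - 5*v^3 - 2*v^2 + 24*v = (v)*(v^3 - 5*v^2 - 2*v + 24) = v*(v + 2)*(v^2 - 7*v + 12) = v*(v - 3)*(v + 2)*(v - 4)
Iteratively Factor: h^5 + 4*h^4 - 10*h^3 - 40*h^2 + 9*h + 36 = (h + 1)*(h^4 + 3*h^3 - 13*h^2 - 27*h + 36) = (h - 1)*(h + 1)*(h^3 + 4*h^2 - 9*h - 36) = (h - 3)*(h - 1)*(h + 1)*(h^2 + 7*h + 12) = (h - 3)*(h - 1)*(h + 1)*(h + 4)*(h + 3)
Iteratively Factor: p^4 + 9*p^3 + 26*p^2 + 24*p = (p + 4)*(p^3 + 5*p^2 + 6*p) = (p + 2)*(p + 4)*(p^2 + 3*p) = (p + 2)*(p + 3)*(p + 4)*(p)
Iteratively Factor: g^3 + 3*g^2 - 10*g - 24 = (g + 4)*(g^2 - g - 6) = (g - 3)*(g + 4)*(g + 2)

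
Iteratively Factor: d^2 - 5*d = (d - 5)*(d)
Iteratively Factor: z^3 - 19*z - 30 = (z + 2)*(z^2 - 2*z - 15) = (z + 2)*(z + 3)*(z - 5)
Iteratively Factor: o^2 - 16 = (o + 4)*(o - 4)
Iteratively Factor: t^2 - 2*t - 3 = (t - 3)*(t + 1)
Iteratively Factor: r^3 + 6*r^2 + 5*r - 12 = (r + 3)*(r^2 + 3*r - 4) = (r + 3)*(r + 4)*(r - 1)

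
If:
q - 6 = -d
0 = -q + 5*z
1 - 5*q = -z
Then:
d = 139/24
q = 5/24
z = 1/24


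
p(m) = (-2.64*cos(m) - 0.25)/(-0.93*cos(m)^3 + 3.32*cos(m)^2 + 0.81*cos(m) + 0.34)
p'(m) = (-2.64*cos(m) - 0.25)*(-2.79*sin(m)*cos(m)^2 + 6.64*sin(m)*cos(m) + 0.81*sin(m))/(-0.93*cos(m)^3 + 3.32*cos(m)^2 + 0.81*cos(m) + 0.34)^2 + 2.64*sin(m)/(-0.93*cos(m)^3 + 3.32*cos(m)^2 + 0.81*cos(m) + 0.34) = (4.9104*cos(m)^3 - 8.0673*cos(m)^2 - 1.66*cos(m) + 0.6951)*sin(m)/(0.8649*cos(m)^6 - 6.1752*cos(m)^5 + 9.5158*cos(m)^4 + 4.746*cos(m)^3 + 2.9137*cos(m)^2 + 0.5508*cos(m) + 0.1156)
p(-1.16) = -1.15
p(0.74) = -0.93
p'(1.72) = 8.44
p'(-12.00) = -0.23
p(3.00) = 0.64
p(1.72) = 0.48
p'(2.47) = -0.69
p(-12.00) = -0.88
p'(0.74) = -0.35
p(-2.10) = 1.21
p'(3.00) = -0.11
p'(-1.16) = 0.67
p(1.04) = -1.07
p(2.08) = 1.23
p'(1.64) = 8.52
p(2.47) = 0.83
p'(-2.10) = 1.24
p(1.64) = -0.22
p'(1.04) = -0.62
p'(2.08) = -1.21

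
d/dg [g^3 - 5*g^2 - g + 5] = 3*g^2 - 10*g - 1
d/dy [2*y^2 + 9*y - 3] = 4*y + 9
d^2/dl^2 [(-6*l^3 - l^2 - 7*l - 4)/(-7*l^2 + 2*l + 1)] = 2*(423*l^3 + 645*l^2 - 3*l + 31)/(343*l^6 - 294*l^5 - 63*l^4 + 76*l^3 + 9*l^2 - 6*l - 1)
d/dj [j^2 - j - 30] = 2*j - 1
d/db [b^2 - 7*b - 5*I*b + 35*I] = 2*b - 7 - 5*I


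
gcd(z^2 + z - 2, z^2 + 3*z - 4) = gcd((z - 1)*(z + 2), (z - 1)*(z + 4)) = z - 1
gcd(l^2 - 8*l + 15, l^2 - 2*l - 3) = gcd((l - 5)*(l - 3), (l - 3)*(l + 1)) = l - 3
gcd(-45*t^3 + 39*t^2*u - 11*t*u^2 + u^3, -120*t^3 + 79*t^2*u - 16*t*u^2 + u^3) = 15*t^2 - 8*t*u + u^2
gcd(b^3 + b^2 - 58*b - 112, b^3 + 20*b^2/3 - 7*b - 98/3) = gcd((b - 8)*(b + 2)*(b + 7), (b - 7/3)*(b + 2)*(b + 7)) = b^2 + 9*b + 14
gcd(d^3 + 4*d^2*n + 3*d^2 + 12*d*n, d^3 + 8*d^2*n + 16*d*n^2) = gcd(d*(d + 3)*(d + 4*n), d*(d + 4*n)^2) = d^2 + 4*d*n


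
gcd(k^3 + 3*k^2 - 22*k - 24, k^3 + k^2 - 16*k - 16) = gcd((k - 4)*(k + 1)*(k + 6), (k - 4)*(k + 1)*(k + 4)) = k^2 - 3*k - 4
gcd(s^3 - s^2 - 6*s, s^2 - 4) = s + 2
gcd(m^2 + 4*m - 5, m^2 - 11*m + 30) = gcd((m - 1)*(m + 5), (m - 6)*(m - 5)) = 1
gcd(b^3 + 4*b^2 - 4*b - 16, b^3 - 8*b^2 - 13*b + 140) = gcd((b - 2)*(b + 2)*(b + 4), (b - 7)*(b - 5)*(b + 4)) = b + 4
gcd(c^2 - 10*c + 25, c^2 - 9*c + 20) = c - 5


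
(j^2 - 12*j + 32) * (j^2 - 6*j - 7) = j^4 - 18*j^3 + 97*j^2 - 108*j - 224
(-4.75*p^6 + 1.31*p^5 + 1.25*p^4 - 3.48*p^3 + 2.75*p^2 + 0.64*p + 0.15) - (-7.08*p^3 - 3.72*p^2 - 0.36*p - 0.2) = -4.75*p^6 + 1.31*p^5 + 1.25*p^4 + 3.6*p^3 + 6.47*p^2 + 1.0*p + 0.35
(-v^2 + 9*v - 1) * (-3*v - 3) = 3*v^3 - 24*v^2 - 24*v + 3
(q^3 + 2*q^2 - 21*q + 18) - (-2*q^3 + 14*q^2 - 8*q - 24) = 3*q^3 - 12*q^2 - 13*q + 42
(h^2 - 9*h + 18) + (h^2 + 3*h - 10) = 2*h^2 - 6*h + 8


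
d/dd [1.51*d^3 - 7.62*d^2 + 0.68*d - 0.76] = 4.53*d^2 - 15.24*d + 0.68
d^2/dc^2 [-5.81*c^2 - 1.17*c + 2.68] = -11.6200000000000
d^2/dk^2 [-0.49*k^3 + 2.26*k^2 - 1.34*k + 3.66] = 4.52 - 2.94*k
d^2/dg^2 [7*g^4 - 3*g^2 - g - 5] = 84*g^2 - 6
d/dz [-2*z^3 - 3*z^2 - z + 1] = -6*z^2 - 6*z - 1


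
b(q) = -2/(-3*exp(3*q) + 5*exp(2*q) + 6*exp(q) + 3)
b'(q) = -2*(9*exp(3*q) - 10*exp(2*q) - 6*exp(q))/(-3*exp(3*q) + 5*exp(2*q) + 6*exp(q) + 3)^2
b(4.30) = 0.00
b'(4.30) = -0.00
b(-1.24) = -0.39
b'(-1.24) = 0.18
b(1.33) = 0.03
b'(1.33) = -0.15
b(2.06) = 0.00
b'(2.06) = -0.01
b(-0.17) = -0.20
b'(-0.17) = 0.14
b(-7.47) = -0.67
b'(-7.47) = 0.00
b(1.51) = 0.01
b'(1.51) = -0.06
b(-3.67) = -0.63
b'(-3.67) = 0.03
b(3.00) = 0.00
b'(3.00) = 0.00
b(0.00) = -0.18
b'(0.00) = 0.12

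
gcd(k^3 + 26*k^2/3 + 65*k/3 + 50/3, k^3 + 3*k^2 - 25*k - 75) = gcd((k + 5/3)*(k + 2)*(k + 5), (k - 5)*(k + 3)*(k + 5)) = k + 5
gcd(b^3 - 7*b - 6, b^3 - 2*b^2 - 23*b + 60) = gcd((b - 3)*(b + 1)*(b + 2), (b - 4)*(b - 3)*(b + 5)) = b - 3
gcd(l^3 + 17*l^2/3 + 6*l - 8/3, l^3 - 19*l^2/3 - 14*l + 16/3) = l^2 + 5*l/3 - 2/3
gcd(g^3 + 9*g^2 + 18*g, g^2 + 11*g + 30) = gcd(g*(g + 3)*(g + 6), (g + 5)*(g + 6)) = g + 6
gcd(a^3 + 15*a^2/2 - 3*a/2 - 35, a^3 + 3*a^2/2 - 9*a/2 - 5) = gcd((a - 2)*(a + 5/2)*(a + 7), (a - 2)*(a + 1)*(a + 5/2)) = a^2 + a/2 - 5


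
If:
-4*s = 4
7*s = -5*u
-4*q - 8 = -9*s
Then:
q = -17/4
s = -1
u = 7/5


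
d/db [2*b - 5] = 2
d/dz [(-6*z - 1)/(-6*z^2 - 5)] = 6*(-6*z^2 - 2*z + 5)/(36*z^4 + 60*z^2 + 25)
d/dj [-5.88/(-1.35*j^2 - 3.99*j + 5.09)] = (-15.876*j - 23.4612)/(1.35*j^2 + 3.99*j - 5.09)^2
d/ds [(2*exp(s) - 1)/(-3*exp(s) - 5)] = -13*exp(s)/(3*exp(s) + 5)^2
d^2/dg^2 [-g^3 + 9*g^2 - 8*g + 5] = 18 - 6*g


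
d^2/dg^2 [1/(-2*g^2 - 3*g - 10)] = 2*(4*g^2 + 6*g - (4*g + 3)^2 + 20)/(2*g^2 + 3*g + 10)^3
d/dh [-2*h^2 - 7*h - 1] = -4*h - 7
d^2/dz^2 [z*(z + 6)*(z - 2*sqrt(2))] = 6*z - 4*sqrt(2) + 12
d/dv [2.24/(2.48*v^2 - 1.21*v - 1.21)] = (2.7104 - 11.1104*v)/(-2.48*v^2 + 1.21*v + 1.21)^2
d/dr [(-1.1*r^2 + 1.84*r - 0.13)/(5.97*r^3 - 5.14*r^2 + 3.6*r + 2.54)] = (6.567*r^4 - 21.9696*r^3 + 7.8259*r^2 - 6.9244*r + 5.1416)/(35.6409*r^6 - 61.3716*r^5 + 69.4036*r^4 - 6.6804*r^3 - 13.1512*r^2 + 18.288*r + 6.4516)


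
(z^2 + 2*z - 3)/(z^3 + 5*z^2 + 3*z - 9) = 1/(z + 3)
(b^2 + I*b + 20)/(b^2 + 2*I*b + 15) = (b - 4*I)/(b - 3*I)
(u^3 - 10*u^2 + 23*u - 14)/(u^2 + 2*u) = (u^3 - 10*u^2 + 23*u - 14)/(u*(u + 2))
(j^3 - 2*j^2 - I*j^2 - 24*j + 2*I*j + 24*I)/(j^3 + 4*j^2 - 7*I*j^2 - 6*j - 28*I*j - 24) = (j - 6)/(j - 6*I)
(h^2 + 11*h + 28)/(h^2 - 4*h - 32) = (h + 7)/(h - 8)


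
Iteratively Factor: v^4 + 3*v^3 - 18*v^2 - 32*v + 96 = (v + 4)*(v^3 - v^2 - 14*v + 24) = (v - 2)*(v + 4)*(v^2 + v - 12) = (v - 3)*(v - 2)*(v + 4)*(v + 4)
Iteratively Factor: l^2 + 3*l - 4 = (l + 4)*(l - 1)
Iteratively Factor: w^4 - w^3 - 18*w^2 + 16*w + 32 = (w - 2)*(w^3 + w^2 - 16*w - 16) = (w - 2)*(w + 4)*(w^2 - 3*w - 4) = (w - 2)*(w + 1)*(w + 4)*(w - 4)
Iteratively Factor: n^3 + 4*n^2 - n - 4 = (n + 1)*(n^2 + 3*n - 4) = (n - 1)*(n + 1)*(n + 4)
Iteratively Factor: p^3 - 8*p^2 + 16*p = (p - 4)*(p^2 - 4*p) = p*(p - 4)*(p - 4)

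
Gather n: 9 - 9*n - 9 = -9*n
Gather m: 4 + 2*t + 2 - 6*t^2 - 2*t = 6 - 6*t^2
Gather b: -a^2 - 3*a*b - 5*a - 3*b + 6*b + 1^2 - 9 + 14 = -a^2 - 5*a + b*(3 - 3*a) + 6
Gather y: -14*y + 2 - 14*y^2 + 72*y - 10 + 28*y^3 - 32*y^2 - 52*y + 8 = 28*y^3 - 46*y^2 + 6*y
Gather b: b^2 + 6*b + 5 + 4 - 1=b^2 + 6*b + 8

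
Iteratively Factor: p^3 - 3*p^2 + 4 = (p - 2)*(p^2 - p - 2) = (p - 2)^2*(p + 1)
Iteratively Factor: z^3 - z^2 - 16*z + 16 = (z - 1)*(z^2 - 16) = (z - 1)*(z + 4)*(z - 4)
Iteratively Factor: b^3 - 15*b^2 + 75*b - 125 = (b - 5)*(b^2 - 10*b + 25) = (b - 5)^2*(b - 5)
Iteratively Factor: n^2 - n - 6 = (n - 3)*(n + 2)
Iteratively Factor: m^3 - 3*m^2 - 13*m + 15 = (m - 1)*(m^2 - 2*m - 15) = (m - 5)*(m - 1)*(m + 3)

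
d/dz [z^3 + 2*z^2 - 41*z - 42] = 3*z^2 + 4*z - 41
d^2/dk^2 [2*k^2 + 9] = 4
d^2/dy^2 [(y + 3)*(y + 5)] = 2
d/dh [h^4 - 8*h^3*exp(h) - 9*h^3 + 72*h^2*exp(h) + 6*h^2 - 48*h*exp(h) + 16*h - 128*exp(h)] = -8*h^3*exp(h) + 4*h^3 + 48*h^2*exp(h) - 27*h^2 + 96*h*exp(h) + 12*h - 176*exp(h) + 16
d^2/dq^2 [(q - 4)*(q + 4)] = 2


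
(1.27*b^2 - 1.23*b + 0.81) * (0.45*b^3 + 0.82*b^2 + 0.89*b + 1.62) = 0.5715*b^5 + 0.4879*b^4 + 0.4862*b^3 + 1.6269*b^2 - 1.2717*b + 1.3122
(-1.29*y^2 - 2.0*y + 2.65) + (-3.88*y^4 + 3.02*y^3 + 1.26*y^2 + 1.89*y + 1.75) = -3.88*y^4 + 3.02*y^3 - 0.03*y^2 - 0.11*y + 4.4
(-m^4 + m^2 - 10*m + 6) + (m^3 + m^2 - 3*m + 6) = -m^4 + m^3 + 2*m^2 - 13*m + 12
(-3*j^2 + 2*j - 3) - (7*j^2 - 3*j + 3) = -10*j^2 + 5*j - 6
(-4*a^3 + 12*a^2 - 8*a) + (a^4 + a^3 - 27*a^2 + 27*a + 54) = a^4 - 3*a^3 - 15*a^2 + 19*a + 54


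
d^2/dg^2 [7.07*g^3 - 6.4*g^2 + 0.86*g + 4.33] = 42.42*g - 12.8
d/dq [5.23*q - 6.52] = 5.23000000000000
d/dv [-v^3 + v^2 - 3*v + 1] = -3*v^2 + 2*v - 3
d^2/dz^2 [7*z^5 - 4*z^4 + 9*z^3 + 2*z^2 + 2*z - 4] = 140*z^3 - 48*z^2 + 54*z + 4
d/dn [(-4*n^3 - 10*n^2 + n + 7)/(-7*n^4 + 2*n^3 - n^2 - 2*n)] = (-28*n^6 - 140*n^5 + 45*n^4 + 208*n^3 - 21*n^2 + 14*n + 14)/(n^2*(49*n^6 - 28*n^5 + 18*n^4 + 24*n^3 - 7*n^2 + 4*n + 4))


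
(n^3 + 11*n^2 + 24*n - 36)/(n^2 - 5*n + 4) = (n^2 + 12*n + 36)/(n - 4)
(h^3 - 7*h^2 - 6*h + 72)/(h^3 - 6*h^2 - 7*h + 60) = (h - 6)/(h - 5)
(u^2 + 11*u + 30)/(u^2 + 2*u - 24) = (u + 5)/(u - 4)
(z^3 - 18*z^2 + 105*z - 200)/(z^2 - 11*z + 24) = (z^2 - 10*z + 25)/(z - 3)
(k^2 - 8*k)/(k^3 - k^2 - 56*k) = 1/(k + 7)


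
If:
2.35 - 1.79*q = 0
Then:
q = 1.31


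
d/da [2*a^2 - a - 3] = 4*a - 1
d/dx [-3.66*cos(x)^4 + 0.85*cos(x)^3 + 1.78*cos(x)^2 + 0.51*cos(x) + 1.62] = (14.64*cos(x)^3 - 2.55*cos(x)^2 - 3.56*cos(x) - 0.51)*sin(x)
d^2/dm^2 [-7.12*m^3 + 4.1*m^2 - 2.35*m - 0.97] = 8.2 - 42.72*m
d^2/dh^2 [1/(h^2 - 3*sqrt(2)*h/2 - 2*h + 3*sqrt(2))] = 4*(-4*h^2 + 8*h + 6*sqrt(2)*h + (-4*h + 4 + 3*sqrt(2))^2 - 12*sqrt(2))/(2*h^2 - 3*sqrt(2)*h - 4*h + 6*sqrt(2))^3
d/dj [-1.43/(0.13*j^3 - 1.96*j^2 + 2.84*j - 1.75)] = (0.5577*j^2 - 5.6056*j + 4.0612)/(0.13*j^3 - 1.96*j^2 + 2.84*j - 1.75)^2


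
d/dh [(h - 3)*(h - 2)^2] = (h - 2)*(3*h - 8)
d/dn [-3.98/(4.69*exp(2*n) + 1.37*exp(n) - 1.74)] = (37.3324*exp(n) + 5.4526)*exp(n)/(4.69*exp(2*n) + 1.37*exp(n) - 1.74)^2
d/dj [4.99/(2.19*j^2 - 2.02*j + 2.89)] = (10.0798 - 21.8562*j)/(2.19*j^2 - 2.02*j + 2.89)^2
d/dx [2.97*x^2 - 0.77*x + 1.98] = 5.94*x - 0.77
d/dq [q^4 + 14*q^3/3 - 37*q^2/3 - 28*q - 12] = 4*q^3 + 14*q^2 - 74*q/3 - 28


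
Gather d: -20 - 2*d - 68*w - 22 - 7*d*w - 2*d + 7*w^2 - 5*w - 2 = d*(-7*w - 4) + 7*w^2 - 73*w - 44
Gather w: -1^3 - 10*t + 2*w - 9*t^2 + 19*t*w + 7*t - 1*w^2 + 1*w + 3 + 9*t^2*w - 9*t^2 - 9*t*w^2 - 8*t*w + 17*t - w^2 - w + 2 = -18*t^2 + 14*t + w^2*(-9*t - 2) + w*(9*t^2 + 11*t + 2) + 4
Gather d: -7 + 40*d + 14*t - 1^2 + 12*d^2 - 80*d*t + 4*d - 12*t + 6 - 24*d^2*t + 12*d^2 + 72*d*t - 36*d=d^2*(24 - 24*t) + d*(8 - 8*t) + 2*t - 2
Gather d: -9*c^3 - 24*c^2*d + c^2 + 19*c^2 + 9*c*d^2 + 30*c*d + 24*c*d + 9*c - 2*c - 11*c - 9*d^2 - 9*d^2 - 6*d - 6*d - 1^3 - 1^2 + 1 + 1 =-9*c^3 + 20*c^2 - 4*c + d^2*(9*c - 18) + d*(-24*c^2 + 54*c - 12)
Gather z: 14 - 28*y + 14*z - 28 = -28*y + 14*z - 14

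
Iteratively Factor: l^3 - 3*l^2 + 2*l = (l - 2)*(l^2 - l) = (l - 2)*(l - 1)*(l)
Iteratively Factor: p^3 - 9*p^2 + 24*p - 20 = (p - 2)*(p^2 - 7*p + 10) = (p - 5)*(p - 2)*(p - 2)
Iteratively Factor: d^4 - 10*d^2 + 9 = (d - 3)*(d^3 + 3*d^2 - d - 3) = (d - 3)*(d + 3)*(d^2 - 1) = (d - 3)*(d - 1)*(d + 3)*(d + 1)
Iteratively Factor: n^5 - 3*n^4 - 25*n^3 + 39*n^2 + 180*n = (n + 3)*(n^4 - 6*n^3 - 7*n^2 + 60*n) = (n - 4)*(n + 3)*(n^3 - 2*n^2 - 15*n) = n*(n - 4)*(n + 3)*(n^2 - 2*n - 15) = n*(n - 5)*(n - 4)*(n + 3)*(n + 3)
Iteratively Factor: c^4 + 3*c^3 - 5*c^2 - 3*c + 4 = (c - 1)*(c^3 + 4*c^2 - c - 4) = (c - 1)*(c + 1)*(c^2 + 3*c - 4) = (c - 1)*(c + 1)*(c + 4)*(c - 1)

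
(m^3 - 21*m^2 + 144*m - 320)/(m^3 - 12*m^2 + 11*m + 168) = (m^2 - 13*m + 40)/(m^2 - 4*m - 21)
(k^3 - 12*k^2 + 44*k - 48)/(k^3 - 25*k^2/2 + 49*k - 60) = 2*(k - 2)/(2*k - 5)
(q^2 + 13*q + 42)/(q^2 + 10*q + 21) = (q + 6)/(q + 3)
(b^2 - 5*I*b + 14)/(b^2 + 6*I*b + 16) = (b^2 - 5*I*b + 14)/(b^2 + 6*I*b + 16)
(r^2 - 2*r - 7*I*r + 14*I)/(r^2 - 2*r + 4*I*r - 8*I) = (r - 7*I)/(r + 4*I)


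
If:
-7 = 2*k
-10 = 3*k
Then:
No Solution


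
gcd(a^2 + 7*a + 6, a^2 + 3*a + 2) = a + 1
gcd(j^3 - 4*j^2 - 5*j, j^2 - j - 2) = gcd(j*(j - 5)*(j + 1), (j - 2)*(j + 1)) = j + 1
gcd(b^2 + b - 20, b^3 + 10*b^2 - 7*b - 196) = b - 4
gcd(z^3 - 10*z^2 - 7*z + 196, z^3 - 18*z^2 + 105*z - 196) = z^2 - 14*z + 49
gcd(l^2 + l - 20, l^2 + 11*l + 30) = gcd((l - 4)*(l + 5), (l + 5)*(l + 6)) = l + 5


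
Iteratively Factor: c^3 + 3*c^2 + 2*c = (c)*(c^2 + 3*c + 2) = c*(c + 1)*(c + 2)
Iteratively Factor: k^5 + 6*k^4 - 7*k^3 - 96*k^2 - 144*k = (k + 3)*(k^4 + 3*k^3 - 16*k^2 - 48*k) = k*(k + 3)*(k^3 + 3*k^2 - 16*k - 48) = k*(k + 3)^2*(k^2 - 16) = k*(k - 4)*(k + 3)^2*(k + 4)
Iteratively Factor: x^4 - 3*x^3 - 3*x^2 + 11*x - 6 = (x - 1)*(x^3 - 2*x^2 - 5*x + 6) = (x - 1)*(x + 2)*(x^2 - 4*x + 3) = (x - 3)*(x - 1)*(x + 2)*(x - 1)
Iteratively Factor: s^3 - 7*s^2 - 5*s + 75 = (s - 5)*(s^2 - 2*s - 15) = (s - 5)*(s + 3)*(s - 5)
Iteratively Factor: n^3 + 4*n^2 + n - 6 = (n + 3)*(n^2 + n - 2) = (n - 1)*(n + 3)*(n + 2)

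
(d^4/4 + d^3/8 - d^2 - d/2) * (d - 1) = d^5/4 - d^4/8 - 9*d^3/8 + d^2/2 + d/2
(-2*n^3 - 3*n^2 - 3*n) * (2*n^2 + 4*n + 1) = -4*n^5 - 14*n^4 - 20*n^3 - 15*n^2 - 3*n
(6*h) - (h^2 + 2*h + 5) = -h^2 + 4*h - 5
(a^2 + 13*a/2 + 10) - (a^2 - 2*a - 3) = 17*a/2 + 13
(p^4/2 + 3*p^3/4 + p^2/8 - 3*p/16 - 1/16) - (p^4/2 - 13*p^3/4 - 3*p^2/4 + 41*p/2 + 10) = 4*p^3 + 7*p^2/8 - 331*p/16 - 161/16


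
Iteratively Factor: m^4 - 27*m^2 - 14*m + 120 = (m + 4)*(m^3 - 4*m^2 - 11*m + 30) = (m - 2)*(m + 4)*(m^2 - 2*m - 15) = (m - 2)*(m + 3)*(m + 4)*(m - 5)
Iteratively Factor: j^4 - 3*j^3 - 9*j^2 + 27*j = (j)*(j^3 - 3*j^2 - 9*j + 27) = j*(j + 3)*(j^2 - 6*j + 9) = j*(j - 3)*(j + 3)*(j - 3)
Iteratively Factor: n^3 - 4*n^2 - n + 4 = (n - 1)*(n^2 - 3*n - 4) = (n - 4)*(n - 1)*(n + 1)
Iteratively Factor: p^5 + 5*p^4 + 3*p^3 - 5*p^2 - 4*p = (p)*(p^4 + 5*p^3 + 3*p^2 - 5*p - 4) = p*(p + 4)*(p^3 + p^2 - p - 1) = p*(p + 1)*(p + 4)*(p^2 - 1) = p*(p + 1)^2*(p + 4)*(p - 1)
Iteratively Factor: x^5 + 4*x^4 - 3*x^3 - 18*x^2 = (x + 3)*(x^4 + x^3 - 6*x^2) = (x + 3)^2*(x^3 - 2*x^2) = (x - 2)*(x + 3)^2*(x^2) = x*(x - 2)*(x + 3)^2*(x)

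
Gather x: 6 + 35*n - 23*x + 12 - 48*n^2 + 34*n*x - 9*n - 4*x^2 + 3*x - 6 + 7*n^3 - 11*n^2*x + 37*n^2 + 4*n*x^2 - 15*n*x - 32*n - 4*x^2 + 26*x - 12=7*n^3 - 11*n^2 - 6*n + x^2*(4*n - 8) + x*(-11*n^2 + 19*n + 6)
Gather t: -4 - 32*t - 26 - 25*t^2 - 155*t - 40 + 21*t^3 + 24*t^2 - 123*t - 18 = 21*t^3 - t^2 - 310*t - 88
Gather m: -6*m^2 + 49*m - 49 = -6*m^2 + 49*m - 49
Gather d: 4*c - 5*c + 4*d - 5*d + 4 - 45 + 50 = -c - d + 9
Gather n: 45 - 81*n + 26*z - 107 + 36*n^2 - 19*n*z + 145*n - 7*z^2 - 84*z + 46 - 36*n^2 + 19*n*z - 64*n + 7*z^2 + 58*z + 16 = 0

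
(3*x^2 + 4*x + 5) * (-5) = -15*x^2 - 20*x - 25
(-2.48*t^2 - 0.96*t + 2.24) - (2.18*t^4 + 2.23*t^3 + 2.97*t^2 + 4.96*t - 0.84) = -2.18*t^4 - 2.23*t^3 - 5.45*t^2 - 5.92*t + 3.08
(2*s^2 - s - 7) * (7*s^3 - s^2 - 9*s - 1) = 14*s^5 - 9*s^4 - 66*s^3 + 14*s^2 + 64*s + 7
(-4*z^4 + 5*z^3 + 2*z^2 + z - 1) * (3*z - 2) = -12*z^5 + 23*z^4 - 4*z^3 - z^2 - 5*z + 2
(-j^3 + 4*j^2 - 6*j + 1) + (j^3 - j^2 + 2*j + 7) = 3*j^2 - 4*j + 8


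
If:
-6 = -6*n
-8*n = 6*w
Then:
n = 1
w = -4/3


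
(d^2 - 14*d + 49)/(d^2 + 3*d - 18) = (d^2 - 14*d + 49)/(d^2 + 3*d - 18)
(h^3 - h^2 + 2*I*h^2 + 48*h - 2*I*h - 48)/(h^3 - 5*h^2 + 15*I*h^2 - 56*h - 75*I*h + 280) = (h^2 - h*(1 + 6*I) + 6*I)/(h^2 + h*(-5 + 7*I) - 35*I)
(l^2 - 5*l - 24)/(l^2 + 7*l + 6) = (l^2 - 5*l - 24)/(l^2 + 7*l + 6)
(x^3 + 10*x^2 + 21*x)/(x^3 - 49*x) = (x + 3)/(x - 7)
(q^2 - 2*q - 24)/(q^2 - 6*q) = (q + 4)/q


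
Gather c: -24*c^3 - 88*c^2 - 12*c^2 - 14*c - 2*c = -24*c^3 - 100*c^2 - 16*c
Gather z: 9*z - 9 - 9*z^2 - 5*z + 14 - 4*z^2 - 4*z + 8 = 13 - 13*z^2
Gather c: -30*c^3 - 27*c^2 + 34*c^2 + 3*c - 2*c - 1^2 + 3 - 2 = -30*c^3 + 7*c^2 + c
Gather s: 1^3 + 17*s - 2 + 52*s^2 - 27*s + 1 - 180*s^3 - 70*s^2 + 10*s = -180*s^3 - 18*s^2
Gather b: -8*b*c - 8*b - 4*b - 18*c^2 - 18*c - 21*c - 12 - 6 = b*(-8*c - 12) - 18*c^2 - 39*c - 18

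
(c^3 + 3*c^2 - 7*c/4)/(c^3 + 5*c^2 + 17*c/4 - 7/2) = c/(c + 2)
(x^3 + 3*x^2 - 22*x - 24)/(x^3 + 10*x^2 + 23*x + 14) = (x^2 + 2*x - 24)/(x^2 + 9*x + 14)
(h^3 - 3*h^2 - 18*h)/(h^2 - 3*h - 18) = h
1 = 1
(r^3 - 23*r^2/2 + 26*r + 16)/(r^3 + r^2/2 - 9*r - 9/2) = (r^2 - 12*r + 32)/(r^2 - 9)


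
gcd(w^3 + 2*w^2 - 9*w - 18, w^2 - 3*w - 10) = w + 2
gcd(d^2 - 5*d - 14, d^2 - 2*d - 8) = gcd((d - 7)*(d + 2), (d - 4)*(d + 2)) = d + 2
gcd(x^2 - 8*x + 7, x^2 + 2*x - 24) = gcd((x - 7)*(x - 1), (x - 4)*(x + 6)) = 1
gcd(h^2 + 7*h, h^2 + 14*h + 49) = h + 7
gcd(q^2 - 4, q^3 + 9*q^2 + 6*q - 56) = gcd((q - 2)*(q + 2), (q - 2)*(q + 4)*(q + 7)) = q - 2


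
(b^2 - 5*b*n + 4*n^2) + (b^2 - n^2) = 2*b^2 - 5*b*n + 3*n^2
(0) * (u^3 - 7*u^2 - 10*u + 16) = 0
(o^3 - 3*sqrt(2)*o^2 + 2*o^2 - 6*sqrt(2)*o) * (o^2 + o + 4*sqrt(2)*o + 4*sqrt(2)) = o^5 + sqrt(2)*o^4 + 3*o^4 - 22*o^3 + 3*sqrt(2)*o^3 - 72*o^2 + 2*sqrt(2)*o^2 - 48*o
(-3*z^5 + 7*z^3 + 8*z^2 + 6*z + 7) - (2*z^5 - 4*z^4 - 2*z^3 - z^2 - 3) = -5*z^5 + 4*z^4 + 9*z^3 + 9*z^2 + 6*z + 10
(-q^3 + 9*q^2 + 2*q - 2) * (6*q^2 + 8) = -6*q^5 + 54*q^4 + 4*q^3 + 60*q^2 + 16*q - 16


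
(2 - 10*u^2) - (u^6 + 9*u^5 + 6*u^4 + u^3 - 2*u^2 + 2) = -u^6 - 9*u^5 - 6*u^4 - u^3 - 8*u^2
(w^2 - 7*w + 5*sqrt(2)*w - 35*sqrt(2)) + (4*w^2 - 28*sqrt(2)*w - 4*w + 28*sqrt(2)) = 5*w^2 - 23*sqrt(2)*w - 11*w - 7*sqrt(2)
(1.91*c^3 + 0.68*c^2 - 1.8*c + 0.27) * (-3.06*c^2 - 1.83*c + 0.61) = -5.8446*c^5 - 5.5761*c^4 + 5.4287*c^3 + 2.8826*c^2 - 1.5921*c + 0.1647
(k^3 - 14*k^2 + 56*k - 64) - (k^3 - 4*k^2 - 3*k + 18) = -10*k^2 + 59*k - 82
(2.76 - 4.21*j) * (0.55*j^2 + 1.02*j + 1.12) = -2.3155*j^3 - 2.7762*j^2 - 1.9*j + 3.0912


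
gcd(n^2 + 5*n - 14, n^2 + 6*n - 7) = n + 7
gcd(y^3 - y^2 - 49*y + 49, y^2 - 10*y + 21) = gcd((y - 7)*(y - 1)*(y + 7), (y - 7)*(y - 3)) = y - 7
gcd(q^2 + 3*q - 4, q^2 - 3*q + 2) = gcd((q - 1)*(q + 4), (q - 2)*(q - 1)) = q - 1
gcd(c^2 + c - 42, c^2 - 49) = c + 7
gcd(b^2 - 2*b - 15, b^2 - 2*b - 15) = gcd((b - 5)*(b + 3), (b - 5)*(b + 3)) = b^2 - 2*b - 15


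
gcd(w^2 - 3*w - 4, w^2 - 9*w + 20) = w - 4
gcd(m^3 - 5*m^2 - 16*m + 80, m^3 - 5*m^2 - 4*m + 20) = m - 5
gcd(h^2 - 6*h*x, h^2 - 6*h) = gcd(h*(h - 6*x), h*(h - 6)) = h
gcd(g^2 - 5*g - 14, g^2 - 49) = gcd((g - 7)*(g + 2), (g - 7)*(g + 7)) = g - 7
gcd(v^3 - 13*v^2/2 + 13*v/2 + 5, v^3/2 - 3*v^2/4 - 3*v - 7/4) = 1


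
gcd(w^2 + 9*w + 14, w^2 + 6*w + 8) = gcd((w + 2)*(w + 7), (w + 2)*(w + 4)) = w + 2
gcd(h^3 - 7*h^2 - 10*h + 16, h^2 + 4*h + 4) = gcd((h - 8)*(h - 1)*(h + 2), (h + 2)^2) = h + 2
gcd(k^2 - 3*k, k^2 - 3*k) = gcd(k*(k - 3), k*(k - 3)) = k^2 - 3*k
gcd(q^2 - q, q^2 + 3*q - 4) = q - 1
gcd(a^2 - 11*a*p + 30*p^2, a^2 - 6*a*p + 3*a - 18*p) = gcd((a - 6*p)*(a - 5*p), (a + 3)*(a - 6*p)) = -a + 6*p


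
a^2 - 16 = (a - 4)*(a + 4)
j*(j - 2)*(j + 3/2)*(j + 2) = j^4 + 3*j^3/2 - 4*j^2 - 6*j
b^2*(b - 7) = b^3 - 7*b^2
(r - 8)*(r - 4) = r^2 - 12*r + 32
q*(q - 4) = q^2 - 4*q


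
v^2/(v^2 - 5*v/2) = 2*v/(2*v - 5)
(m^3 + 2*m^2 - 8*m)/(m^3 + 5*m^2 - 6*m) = (m^2 + 2*m - 8)/(m^2 + 5*m - 6)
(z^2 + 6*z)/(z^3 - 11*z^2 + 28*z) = (z + 6)/(z^2 - 11*z + 28)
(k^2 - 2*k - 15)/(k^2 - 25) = (k + 3)/(k + 5)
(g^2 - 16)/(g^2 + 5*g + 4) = (g - 4)/(g + 1)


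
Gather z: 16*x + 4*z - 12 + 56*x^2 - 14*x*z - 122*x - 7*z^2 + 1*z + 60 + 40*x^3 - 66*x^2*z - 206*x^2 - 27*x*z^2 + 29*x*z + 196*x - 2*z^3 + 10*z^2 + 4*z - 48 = 40*x^3 - 150*x^2 + 90*x - 2*z^3 + z^2*(3 - 27*x) + z*(-66*x^2 + 15*x + 9)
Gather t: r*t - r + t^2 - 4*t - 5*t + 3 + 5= -r + t^2 + t*(r - 9) + 8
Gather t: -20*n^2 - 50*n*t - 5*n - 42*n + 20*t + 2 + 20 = -20*n^2 - 47*n + t*(20 - 50*n) + 22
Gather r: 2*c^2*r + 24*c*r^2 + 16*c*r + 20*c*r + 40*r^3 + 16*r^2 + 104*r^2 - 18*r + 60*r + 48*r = 40*r^3 + r^2*(24*c + 120) + r*(2*c^2 + 36*c + 90)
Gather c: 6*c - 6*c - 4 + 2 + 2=0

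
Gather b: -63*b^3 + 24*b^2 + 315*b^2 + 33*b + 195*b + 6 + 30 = -63*b^3 + 339*b^2 + 228*b + 36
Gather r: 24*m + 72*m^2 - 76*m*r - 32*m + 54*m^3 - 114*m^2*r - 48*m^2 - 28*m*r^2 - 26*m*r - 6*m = 54*m^3 + 24*m^2 - 28*m*r^2 - 14*m + r*(-114*m^2 - 102*m)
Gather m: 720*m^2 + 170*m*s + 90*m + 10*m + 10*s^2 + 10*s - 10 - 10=720*m^2 + m*(170*s + 100) + 10*s^2 + 10*s - 20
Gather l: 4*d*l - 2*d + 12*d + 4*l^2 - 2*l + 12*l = 10*d + 4*l^2 + l*(4*d + 10)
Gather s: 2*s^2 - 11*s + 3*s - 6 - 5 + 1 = 2*s^2 - 8*s - 10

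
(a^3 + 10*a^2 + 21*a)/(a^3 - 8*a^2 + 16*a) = (a^2 + 10*a + 21)/(a^2 - 8*a + 16)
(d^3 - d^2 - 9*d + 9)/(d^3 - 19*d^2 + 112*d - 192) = (d^2 + 2*d - 3)/(d^2 - 16*d + 64)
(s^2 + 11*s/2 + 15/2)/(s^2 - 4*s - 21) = (s + 5/2)/(s - 7)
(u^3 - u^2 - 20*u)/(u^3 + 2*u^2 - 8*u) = (u - 5)/(u - 2)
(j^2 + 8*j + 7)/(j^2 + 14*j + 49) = (j + 1)/(j + 7)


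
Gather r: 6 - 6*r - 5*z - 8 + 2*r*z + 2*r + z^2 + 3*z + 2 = r*(2*z - 4) + z^2 - 2*z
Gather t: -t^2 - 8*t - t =-t^2 - 9*t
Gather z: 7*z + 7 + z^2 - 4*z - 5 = z^2 + 3*z + 2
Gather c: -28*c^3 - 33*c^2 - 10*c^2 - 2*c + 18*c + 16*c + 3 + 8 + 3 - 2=-28*c^3 - 43*c^2 + 32*c + 12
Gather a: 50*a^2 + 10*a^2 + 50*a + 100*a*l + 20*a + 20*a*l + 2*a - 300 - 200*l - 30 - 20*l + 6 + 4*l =60*a^2 + a*(120*l + 72) - 216*l - 324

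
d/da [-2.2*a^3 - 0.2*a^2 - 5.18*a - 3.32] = -6.6*a^2 - 0.4*a - 5.18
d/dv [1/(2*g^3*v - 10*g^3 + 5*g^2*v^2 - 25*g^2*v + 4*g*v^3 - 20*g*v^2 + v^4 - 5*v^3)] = (-2*g^3 - 10*g^2*v + 25*g^2 - 12*g*v^2 + 40*g*v - 4*v^3 + 15*v^2)/(2*g^3*v - 10*g^3 + 5*g^2*v^2 - 25*g^2*v + 4*g*v^3 - 20*g*v^2 + v^4 - 5*v^3)^2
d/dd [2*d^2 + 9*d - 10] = 4*d + 9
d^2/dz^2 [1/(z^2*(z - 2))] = 2*(z^2 + 2*z*(z - 2) + 3*(z - 2)^2)/(z^4*(z - 2)^3)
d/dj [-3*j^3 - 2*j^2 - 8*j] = -9*j^2 - 4*j - 8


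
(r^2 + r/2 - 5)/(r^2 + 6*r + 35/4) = 2*(r - 2)/(2*r + 7)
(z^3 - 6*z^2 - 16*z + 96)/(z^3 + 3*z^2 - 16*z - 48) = (z - 6)/(z + 3)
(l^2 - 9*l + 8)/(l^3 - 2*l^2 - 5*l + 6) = (l - 8)/(l^2 - l - 6)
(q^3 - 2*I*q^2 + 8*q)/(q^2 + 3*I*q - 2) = q*(q - 4*I)/(q + I)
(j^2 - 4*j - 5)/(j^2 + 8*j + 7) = (j - 5)/(j + 7)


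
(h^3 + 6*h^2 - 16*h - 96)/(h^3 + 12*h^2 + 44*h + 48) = (h - 4)/(h + 2)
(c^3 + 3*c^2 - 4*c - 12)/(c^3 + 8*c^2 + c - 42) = (c + 2)/(c + 7)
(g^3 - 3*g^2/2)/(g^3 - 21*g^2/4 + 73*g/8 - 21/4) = 4*g^2/(4*g^2 - 15*g + 14)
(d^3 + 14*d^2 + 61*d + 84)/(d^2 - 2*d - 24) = (d^2 + 10*d + 21)/(d - 6)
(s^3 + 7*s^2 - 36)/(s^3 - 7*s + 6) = (s + 6)/(s - 1)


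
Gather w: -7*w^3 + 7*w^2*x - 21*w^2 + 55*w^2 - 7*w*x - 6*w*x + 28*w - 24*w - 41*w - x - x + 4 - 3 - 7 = -7*w^3 + w^2*(7*x + 34) + w*(-13*x - 37) - 2*x - 6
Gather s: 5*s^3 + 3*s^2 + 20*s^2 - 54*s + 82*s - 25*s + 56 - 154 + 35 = 5*s^3 + 23*s^2 + 3*s - 63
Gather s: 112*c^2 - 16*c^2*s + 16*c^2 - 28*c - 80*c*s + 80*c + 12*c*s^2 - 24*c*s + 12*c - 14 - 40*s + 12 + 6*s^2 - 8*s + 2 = 128*c^2 + 64*c + s^2*(12*c + 6) + s*(-16*c^2 - 104*c - 48)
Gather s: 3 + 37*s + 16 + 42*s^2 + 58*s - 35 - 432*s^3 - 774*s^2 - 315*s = -432*s^3 - 732*s^2 - 220*s - 16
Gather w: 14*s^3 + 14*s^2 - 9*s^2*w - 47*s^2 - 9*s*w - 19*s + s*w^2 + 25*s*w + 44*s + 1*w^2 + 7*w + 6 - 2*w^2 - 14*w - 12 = 14*s^3 - 33*s^2 + 25*s + w^2*(s - 1) + w*(-9*s^2 + 16*s - 7) - 6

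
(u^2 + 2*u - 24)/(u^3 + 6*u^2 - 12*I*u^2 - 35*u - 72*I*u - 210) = (u - 4)/(u^2 - 12*I*u - 35)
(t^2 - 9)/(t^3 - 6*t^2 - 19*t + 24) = (t - 3)/(t^2 - 9*t + 8)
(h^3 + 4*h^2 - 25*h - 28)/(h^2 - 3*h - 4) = h + 7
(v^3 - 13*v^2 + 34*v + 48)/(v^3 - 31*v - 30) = (v - 8)/(v + 5)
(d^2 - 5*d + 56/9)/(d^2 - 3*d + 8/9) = (3*d - 7)/(3*d - 1)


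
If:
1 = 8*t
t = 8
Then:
No Solution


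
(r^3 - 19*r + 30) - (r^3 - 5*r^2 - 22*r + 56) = 5*r^2 + 3*r - 26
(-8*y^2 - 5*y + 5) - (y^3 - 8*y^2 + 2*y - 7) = -y^3 - 7*y + 12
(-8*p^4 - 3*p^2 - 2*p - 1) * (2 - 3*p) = 24*p^5 - 16*p^4 + 9*p^3 - p - 2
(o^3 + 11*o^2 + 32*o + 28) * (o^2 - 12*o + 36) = o^5 - o^4 - 64*o^3 + 40*o^2 + 816*o + 1008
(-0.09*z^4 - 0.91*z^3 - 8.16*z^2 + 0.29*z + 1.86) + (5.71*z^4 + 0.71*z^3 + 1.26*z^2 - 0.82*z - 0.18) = 5.62*z^4 - 0.2*z^3 - 6.9*z^2 - 0.53*z + 1.68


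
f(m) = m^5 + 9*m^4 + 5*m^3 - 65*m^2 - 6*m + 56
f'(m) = 5*m^4 + 36*m^3 + 15*m^2 - 130*m - 6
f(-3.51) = -106.67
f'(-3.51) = -162.74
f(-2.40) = -154.15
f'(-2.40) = 60.62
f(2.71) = 293.47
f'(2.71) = 738.03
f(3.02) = 582.62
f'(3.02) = 1145.68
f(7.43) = 48545.72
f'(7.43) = 29860.29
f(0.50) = 37.97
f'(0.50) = -62.44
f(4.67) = 5621.48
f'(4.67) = 5758.69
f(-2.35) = -150.94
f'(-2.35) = 67.62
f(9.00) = 116480.00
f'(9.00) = 59088.00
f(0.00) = 56.00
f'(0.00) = -6.00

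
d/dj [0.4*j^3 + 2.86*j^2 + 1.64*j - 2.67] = 1.2*j^2 + 5.72*j + 1.64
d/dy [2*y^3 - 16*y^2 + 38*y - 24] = 6*y^2 - 32*y + 38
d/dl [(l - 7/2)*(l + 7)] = 2*l + 7/2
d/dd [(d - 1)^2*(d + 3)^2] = 4*(d - 1)*(d + 1)*(d + 3)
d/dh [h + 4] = 1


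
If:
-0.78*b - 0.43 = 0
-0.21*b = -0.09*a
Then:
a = -1.29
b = -0.55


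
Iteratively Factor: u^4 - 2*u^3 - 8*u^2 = (u)*(u^3 - 2*u^2 - 8*u) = u*(u + 2)*(u^2 - 4*u) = u^2*(u + 2)*(u - 4)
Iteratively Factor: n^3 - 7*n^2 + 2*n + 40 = (n - 4)*(n^2 - 3*n - 10) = (n - 5)*(n - 4)*(n + 2)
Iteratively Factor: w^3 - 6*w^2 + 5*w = (w - 1)*(w^2 - 5*w) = (w - 5)*(w - 1)*(w)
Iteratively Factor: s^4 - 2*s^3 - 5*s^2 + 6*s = (s + 2)*(s^3 - 4*s^2 + 3*s) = s*(s + 2)*(s^2 - 4*s + 3) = s*(s - 3)*(s + 2)*(s - 1)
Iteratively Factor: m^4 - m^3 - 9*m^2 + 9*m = (m - 1)*(m^3 - 9*m) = m*(m - 1)*(m^2 - 9) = m*(m - 1)*(m + 3)*(m - 3)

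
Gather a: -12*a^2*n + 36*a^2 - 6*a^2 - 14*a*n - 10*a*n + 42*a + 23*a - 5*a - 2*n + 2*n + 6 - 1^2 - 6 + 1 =a^2*(30 - 12*n) + a*(60 - 24*n)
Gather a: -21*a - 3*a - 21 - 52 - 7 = -24*a - 80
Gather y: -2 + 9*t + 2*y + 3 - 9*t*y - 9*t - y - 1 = y*(1 - 9*t)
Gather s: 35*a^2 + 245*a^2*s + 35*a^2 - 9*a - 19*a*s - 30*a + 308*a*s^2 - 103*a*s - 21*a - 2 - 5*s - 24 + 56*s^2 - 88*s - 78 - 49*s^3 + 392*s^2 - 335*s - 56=70*a^2 - 60*a - 49*s^3 + s^2*(308*a + 448) + s*(245*a^2 - 122*a - 428) - 160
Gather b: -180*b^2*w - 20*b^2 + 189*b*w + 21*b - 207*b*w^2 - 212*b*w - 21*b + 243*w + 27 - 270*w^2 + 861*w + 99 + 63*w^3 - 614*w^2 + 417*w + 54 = b^2*(-180*w - 20) + b*(-207*w^2 - 23*w) + 63*w^3 - 884*w^2 + 1521*w + 180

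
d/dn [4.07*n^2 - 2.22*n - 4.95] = 8.14*n - 2.22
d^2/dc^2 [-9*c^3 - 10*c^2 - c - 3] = -54*c - 20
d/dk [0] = 0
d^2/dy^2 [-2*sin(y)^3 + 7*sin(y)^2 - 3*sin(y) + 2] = 18*sin(y)^3 - 28*sin(y)^2 - 9*sin(y) + 14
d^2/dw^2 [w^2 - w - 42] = 2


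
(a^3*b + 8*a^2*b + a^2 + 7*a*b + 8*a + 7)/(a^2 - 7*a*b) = (a^3*b + 8*a^2*b + a^2 + 7*a*b + 8*a + 7)/(a*(a - 7*b))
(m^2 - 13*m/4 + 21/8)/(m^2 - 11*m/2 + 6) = (m - 7/4)/(m - 4)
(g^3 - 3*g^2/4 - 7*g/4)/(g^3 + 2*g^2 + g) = (g - 7/4)/(g + 1)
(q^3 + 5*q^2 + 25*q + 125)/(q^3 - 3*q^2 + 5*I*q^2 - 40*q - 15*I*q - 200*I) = (q - 5*I)/(q - 8)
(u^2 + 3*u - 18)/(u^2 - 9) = (u + 6)/(u + 3)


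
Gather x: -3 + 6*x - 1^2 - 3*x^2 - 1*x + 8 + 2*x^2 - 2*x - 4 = -x^2 + 3*x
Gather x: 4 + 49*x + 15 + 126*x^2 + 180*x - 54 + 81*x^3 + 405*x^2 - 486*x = 81*x^3 + 531*x^2 - 257*x - 35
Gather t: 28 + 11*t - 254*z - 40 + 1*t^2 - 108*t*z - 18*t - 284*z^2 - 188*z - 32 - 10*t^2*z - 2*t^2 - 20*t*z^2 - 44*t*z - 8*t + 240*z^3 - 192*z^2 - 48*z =t^2*(-10*z - 1) + t*(-20*z^2 - 152*z - 15) + 240*z^3 - 476*z^2 - 490*z - 44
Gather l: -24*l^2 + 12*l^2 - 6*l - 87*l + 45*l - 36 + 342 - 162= -12*l^2 - 48*l + 144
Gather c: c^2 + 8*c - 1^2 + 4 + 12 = c^2 + 8*c + 15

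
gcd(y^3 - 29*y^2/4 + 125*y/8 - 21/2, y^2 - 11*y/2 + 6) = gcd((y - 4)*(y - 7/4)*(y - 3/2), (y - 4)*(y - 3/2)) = y^2 - 11*y/2 + 6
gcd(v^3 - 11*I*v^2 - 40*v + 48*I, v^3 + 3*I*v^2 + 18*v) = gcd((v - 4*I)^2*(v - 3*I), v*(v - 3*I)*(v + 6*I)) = v - 3*I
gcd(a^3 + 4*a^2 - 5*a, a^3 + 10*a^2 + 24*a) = a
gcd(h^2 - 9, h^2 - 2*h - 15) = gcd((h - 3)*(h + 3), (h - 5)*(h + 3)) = h + 3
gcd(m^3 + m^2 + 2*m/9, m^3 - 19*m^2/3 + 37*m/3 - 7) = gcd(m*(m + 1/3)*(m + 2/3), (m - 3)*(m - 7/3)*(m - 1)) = 1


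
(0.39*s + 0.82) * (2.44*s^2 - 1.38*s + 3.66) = 0.9516*s^3 + 1.4626*s^2 + 0.2958*s + 3.0012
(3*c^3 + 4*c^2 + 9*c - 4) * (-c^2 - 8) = -3*c^5 - 4*c^4 - 33*c^3 - 28*c^2 - 72*c + 32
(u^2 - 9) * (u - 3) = u^3 - 3*u^2 - 9*u + 27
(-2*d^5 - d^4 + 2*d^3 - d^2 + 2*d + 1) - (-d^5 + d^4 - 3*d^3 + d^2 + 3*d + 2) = -d^5 - 2*d^4 + 5*d^3 - 2*d^2 - d - 1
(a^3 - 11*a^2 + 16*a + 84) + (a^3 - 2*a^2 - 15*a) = 2*a^3 - 13*a^2 + a + 84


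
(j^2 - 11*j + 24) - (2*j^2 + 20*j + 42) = -j^2 - 31*j - 18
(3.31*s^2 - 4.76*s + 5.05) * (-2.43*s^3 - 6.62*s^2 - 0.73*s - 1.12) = -8.0433*s^5 - 10.3454*s^4 + 16.8234*s^3 - 33.6634*s^2 + 1.6447*s - 5.656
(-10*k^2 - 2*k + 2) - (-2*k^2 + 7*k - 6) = -8*k^2 - 9*k + 8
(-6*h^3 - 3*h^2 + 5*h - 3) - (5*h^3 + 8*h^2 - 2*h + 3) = -11*h^3 - 11*h^2 + 7*h - 6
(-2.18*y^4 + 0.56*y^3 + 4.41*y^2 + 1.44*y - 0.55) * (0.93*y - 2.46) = -2.0274*y^5 + 5.8836*y^4 + 2.7237*y^3 - 9.5094*y^2 - 4.0539*y + 1.353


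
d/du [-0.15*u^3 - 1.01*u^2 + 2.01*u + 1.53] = -0.45*u^2 - 2.02*u + 2.01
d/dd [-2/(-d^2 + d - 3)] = 2*(1 - 2*d)/(d^2 - d + 3)^2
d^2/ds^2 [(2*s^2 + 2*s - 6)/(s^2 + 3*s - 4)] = 4*(-2*s^3 + 3*s^2 - 15*s - 11)/(s^6 + 9*s^5 + 15*s^4 - 45*s^3 - 60*s^2 + 144*s - 64)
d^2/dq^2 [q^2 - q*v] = 2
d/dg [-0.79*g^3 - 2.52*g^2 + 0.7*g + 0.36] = -2.37*g^2 - 5.04*g + 0.7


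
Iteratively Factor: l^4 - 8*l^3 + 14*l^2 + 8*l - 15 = (l - 3)*(l^3 - 5*l^2 - l + 5) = (l - 5)*(l - 3)*(l^2 - 1) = (l - 5)*(l - 3)*(l + 1)*(l - 1)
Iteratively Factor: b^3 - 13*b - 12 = (b + 1)*(b^2 - b - 12) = (b - 4)*(b + 1)*(b + 3)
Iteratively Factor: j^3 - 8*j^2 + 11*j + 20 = (j - 5)*(j^2 - 3*j - 4) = (j - 5)*(j - 4)*(j + 1)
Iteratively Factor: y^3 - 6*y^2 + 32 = (y - 4)*(y^2 - 2*y - 8) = (y - 4)^2*(y + 2)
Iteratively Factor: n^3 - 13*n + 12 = (n - 1)*(n^2 + n - 12) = (n - 3)*(n - 1)*(n + 4)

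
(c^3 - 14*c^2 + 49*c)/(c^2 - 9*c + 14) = c*(c - 7)/(c - 2)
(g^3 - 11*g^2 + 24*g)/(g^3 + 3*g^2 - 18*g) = (g - 8)/(g + 6)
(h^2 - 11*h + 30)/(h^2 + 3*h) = (h^2 - 11*h + 30)/(h*(h + 3))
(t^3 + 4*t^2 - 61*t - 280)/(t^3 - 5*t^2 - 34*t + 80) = (t + 7)/(t - 2)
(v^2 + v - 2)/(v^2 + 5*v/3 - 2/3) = 3*(v - 1)/(3*v - 1)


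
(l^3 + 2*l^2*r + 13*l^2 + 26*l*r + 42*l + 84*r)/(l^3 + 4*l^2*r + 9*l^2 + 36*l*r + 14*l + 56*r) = (l^2 + 2*l*r + 6*l + 12*r)/(l^2 + 4*l*r + 2*l + 8*r)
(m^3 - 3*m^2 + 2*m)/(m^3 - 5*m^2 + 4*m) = (m - 2)/(m - 4)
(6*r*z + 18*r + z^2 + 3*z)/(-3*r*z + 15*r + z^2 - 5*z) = (6*r*z + 18*r + z^2 + 3*z)/(-3*r*z + 15*r + z^2 - 5*z)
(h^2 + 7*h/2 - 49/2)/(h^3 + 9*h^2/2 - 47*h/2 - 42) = (2*h - 7)/(2*h^2 - 5*h - 12)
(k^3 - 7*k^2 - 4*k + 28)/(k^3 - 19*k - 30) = (k^2 - 9*k + 14)/(k^2 - 2*k - 15)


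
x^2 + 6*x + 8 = (x + 2)*(x + 4)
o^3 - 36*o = o*(o - 6)*(o + 6)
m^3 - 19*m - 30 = (m - 5)*(m + 2)*(m + 3)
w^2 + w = w*(w + 1)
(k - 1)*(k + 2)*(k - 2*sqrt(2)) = k^3 - 2*sqrt(2)*k^2 + k^2 - 2*sqrt(2)*k - 2*k + 4*sqrt(2)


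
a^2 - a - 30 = (a - 6)*(a + 5)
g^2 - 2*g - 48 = (g - 8)*(g + 6)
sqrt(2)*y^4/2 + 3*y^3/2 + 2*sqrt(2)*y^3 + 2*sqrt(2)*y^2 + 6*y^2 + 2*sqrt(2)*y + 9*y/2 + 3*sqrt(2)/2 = (y + 1)*(y + 3)*(y + sqrt(2)/2)*(sqrt(2)*y/2 + 1)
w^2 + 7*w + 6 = (w + 1)*(w + 6)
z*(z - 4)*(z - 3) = z^3 - 7*z^2 + 12*z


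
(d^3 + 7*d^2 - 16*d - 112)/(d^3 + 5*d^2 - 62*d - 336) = (d^2 - 16)/(d^2 - 2*d - 48)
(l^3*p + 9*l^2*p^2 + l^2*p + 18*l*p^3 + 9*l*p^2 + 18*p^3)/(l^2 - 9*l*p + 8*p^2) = p*(l^3 + 9*l^2*p + l^2 + 18*l*p^2 + 9*l*p + 18*p^2)/(l^2 - 9*l*p + 8*p^2)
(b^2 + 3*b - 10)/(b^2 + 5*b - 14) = (b + 5)/(b + 7)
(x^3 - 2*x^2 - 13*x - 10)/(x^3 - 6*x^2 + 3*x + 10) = (x + 2)/(x - 2)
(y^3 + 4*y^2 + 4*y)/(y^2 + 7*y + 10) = y*(y + 2)/(y + 5)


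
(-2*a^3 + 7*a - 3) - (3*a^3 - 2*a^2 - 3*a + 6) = -5*a^3 + 2*a^2 + 10*a - 9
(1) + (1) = 2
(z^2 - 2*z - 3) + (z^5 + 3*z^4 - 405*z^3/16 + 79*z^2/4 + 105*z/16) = z^5 + 3*z^4 - 405*z^3/16 + 83*z^2/4 + 73*z/16 - 3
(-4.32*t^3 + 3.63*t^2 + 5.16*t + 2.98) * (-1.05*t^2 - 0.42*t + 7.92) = 4.536*t^5 - 1.9971*t^4 - 41.157*t^3 + 23.4534*t^2 + 39.6156*t + 23.6016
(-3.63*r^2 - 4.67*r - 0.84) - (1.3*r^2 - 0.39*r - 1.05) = -4.93*r^2 - 4.28*r + 0.21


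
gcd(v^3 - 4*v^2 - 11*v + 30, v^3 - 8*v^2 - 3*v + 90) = v^2 - 2*v - 15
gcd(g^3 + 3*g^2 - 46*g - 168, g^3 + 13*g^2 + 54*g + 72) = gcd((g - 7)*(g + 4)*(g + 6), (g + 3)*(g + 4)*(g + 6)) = g^2 + 10*g + 24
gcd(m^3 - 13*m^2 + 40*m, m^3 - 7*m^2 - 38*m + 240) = m^2 - 13*m + 40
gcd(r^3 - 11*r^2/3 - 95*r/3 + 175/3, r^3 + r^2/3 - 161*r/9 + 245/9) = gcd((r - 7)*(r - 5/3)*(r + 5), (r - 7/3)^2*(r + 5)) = r + 5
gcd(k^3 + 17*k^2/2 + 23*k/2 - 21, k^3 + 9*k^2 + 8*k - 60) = k + 6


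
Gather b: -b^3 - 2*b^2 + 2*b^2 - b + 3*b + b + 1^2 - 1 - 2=-b^3 + 3*b - 2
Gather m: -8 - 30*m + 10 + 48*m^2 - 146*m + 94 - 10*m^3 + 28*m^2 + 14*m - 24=-10*m^3 + 76*m^2 - 162*m + 72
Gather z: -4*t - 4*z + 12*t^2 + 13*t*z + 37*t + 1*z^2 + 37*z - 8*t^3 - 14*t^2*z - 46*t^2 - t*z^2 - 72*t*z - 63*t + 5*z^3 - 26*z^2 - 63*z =-8*t^3 - 34*t^2 - 30*t + 5*z^3 + z^2*(-t - 25) + z*(-14*t^2 - 59*t - 30)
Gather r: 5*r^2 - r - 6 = 5*r^2 - r - 6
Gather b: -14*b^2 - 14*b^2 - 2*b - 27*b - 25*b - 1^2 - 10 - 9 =-28*b^2 - 54*b - 20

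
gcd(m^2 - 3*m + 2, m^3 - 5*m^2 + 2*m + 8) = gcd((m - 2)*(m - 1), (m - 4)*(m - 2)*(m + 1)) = m - 2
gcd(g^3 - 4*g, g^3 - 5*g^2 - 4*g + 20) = g^2 - 4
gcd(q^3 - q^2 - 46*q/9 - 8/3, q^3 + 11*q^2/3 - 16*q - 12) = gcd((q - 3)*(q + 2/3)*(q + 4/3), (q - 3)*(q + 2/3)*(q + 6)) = q^2 - 7*q/3 - 2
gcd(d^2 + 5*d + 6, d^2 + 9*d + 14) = d + 2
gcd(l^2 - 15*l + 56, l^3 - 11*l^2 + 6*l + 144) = l - 8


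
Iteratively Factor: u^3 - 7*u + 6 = (u - 1)*(u^2 + u - 6) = (u - 2)*(u - 1)*(u + 3)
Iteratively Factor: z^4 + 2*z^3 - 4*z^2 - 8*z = (z + 2)*(z^3 - 4*z) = z*(z + 2)*(z^2 - 4) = z*(z + 2)^2*(z - 2)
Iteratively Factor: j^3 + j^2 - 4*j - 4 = (j - 2)*(j^2 + 3*j + 2) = (j - 2)*(j + 1)*(j + 2)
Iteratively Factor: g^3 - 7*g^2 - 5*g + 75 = (g + 3)*(g^2 - 10*g + 25) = (g - 5)*(g + 3)*(g - 5)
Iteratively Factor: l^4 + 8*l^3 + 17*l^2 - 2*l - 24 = (l + 4)*(l^3 + 4*l^2 + l - 6) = (l + 2)*(l + 4)*(l^2 + 2*l - 3) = (l + 2)*(l + 3)*(l + 4)*(l - 1)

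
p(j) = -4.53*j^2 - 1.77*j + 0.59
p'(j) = -9.06*j - 1.77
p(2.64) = -35.66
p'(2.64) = -25.69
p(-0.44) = 0.49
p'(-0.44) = 2.22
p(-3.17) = -39.32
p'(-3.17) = 26.95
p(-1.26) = -4.37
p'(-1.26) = 9.65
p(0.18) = 0.12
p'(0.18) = -3.40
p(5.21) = -131.59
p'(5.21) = -48.97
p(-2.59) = -25.21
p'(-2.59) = 21.70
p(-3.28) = -42.34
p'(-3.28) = 27.95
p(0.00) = 0.59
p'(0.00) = -1.77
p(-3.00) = -34.87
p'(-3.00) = 25.41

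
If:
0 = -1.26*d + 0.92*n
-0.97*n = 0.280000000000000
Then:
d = -0.21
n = -0.29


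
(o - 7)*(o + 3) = o^2 - 4*o - 21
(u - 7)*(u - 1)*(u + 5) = u^3 - 3*u^2 - 33*u + 35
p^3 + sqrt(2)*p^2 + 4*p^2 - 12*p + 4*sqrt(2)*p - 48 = (p + 4)*(p - 2*sqrt(2))*(p + 3*sqrt(2))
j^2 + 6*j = j*(j + 6)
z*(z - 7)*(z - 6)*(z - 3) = z^4 - 16*z^3 + 81*z^2 - 126*z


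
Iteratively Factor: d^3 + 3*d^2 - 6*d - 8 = (d - 2)*(d^2 + 5*d + 4) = (d - 2)*(d + 4)*(d + 1)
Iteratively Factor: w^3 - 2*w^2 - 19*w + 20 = (w - 1)*(w^2 - w - 20) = (w - 5)*(w - 1)*(w + 4)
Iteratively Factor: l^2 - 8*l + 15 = (l - 3)*(l - 5)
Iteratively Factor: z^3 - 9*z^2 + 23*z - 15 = (z - 5)*(z^2 - 4*z + 3) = (z - 5)*(z - 3)*(z - 1)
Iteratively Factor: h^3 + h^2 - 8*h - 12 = (h + 2)*(h^2 - h - 6) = (h - 3)*(h + 2)*(h + 2)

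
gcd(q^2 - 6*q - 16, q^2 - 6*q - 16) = q^2 - 6*q - 16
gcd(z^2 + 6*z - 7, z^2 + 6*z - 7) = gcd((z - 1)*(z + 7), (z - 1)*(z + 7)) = z^2 + 6*z - 7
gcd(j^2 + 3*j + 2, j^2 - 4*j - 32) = 1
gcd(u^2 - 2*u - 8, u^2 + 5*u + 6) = u + 2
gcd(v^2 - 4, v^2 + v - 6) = v - 2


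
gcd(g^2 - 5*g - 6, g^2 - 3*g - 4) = g + 1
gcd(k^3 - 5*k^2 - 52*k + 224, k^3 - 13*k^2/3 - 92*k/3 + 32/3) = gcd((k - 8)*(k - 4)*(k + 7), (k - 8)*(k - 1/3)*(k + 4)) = k - 8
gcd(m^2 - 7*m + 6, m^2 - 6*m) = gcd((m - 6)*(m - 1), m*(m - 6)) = m - 6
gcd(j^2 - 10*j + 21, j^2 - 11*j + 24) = j - 3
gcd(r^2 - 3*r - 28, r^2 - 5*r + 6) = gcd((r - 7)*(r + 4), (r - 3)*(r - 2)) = 1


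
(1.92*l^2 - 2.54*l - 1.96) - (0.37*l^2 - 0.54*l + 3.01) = 1.55*l^2 - 2.0*l - 4.97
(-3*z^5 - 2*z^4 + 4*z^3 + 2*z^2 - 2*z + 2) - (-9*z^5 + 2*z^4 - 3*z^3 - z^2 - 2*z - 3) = 6*z^5 - 4*z^4 + 7*z^3 + 3*z^2 + 5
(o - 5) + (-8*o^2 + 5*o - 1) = -8*o^2 + 6*o - 6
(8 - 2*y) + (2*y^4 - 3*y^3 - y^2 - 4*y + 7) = 2*y^4 - 3*y^3 - y^2 - 6*y + 15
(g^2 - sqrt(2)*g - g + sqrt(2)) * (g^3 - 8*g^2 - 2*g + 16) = g^5 - 9*g^4 - sqrt(2)*g^4 + 6*g^3 + 9*sqrt(2)*g^3 - 6*sqrt(2)*g^2 + 18*g^2 - 18*sqrt(2)*g - 16*g + 16*sqrt(2)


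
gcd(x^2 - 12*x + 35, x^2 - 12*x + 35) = x^2 - 12*x + 35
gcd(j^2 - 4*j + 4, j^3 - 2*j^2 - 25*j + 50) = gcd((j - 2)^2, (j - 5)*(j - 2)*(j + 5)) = j - 2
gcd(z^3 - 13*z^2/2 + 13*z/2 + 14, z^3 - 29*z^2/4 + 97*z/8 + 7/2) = z^2 - 15*z/2 + 14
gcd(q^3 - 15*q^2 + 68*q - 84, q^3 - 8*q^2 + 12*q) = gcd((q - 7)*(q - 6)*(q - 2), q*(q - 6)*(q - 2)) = q^2 - 8*q + 12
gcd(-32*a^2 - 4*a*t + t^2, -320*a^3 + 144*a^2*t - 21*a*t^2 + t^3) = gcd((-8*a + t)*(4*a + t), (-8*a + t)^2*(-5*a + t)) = -8*a + t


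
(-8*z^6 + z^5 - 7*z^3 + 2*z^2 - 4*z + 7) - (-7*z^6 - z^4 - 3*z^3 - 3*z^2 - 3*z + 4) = -z^6 + z^5 + z^4 - 4*z^3 + 5*z^2 - z + 3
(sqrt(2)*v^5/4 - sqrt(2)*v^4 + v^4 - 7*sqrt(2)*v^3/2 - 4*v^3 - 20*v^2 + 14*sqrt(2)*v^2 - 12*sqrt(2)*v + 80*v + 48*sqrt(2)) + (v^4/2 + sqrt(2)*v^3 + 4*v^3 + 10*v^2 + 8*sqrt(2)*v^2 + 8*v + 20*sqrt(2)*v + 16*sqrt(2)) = sqrt(2)*v^5/4 - sqrt(2)*v^4 + 3*v^4/2 - 5*sqrt(2)*v^3/2 - 10*v^2 + 22*sqrt(2)*v^2 + 8*sqrt(2)*v + 88*v + 64*sqrt(2)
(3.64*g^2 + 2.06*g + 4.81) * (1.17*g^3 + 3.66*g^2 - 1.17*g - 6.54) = 4.2588*g^5 + 15.7326*g^4 + 8.9085*g^3 - 8.6112*g^2 - 19.1001*g - 31.4574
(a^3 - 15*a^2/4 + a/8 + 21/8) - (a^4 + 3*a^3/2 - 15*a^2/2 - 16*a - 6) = -a^4 - a^3/2 + 15*a^2/4 + 129*a/8 + 69/8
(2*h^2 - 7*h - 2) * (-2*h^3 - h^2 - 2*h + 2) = -4*h^5 + 12*h^4 + 7*h^3 + 20*h^2 - 10*h - 4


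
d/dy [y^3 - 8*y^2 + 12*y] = 3*y^2 - 16*y + 12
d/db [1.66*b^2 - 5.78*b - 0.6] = 3.32*b - 5.78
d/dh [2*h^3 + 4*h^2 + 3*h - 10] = 6*h^2 + 8*h + 3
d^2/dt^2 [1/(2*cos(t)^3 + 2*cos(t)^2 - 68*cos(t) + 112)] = ((-133*cos(t) + 8*cos(2*t) + 9*cos(3*t))*(cos(t)^3 + cos(t)^2 - 34*cos(t) + 56)/8 + (3*cos(t)^2 + 2*cos(t) - 34)^2*sin(t)^2)/(cos(t)^3 + cos(t)^2 - 34*cos(t) + 56)^3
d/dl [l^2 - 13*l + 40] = 2*l - 13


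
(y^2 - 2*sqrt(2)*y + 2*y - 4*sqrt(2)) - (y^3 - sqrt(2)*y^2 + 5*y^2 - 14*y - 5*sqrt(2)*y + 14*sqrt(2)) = -y^3 - 4*y^2 + sqrt(2)*y^2 + 3*sqrt(2)*y + 16*y - 18*sqrt(2)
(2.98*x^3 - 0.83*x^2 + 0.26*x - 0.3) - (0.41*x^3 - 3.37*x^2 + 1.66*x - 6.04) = 2.57*x^3 + 2.54*x^2 - 1.4*x + 5.74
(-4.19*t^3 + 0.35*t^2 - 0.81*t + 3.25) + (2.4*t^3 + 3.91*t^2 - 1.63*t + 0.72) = -1.79*t^3 + 4.26*t^2 - 2.44*t + 3.97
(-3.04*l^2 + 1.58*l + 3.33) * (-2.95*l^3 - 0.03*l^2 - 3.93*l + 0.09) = 8.968*l^5 - 4.5698*l^4 + 2.0763*l^3 - 6.5829*l^2 - 12.9447*l + 0.2997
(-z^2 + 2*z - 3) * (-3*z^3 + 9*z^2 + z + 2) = 3*z^5 - 15*z^4 + 26*z^3 - 27*z^2 + z - 6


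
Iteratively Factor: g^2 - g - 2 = (g - 2)*(g + 1)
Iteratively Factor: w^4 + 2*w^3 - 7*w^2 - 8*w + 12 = (w + 2)*(w^3 - 7*w + 6) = (w + 2)*(w + 3)*(w^2 - 3*w + 2) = (w - 2)*(w + 2)*(w + 3)*(w - 1)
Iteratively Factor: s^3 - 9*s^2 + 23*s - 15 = (s - 5)*(s^2 - 4*s + 3) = (s - 5)*(s - 3)*(s - 1)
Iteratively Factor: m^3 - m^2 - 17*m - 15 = (m + 3)*(m^2 - 4*m - 5) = (m - 5)*(m + 3)*(m + 1)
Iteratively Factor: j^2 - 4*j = (j - 4)*(j)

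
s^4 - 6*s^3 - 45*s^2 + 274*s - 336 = (s - 8)*(s - 3)*(s - 2)*(s + 7)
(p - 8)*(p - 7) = p^2 - 15*p + 56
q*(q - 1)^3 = q^4 - 3*q^3 + 3*q^2 - q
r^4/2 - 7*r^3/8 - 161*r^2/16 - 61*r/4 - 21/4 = (r/2 + 1)*(r - 6)*(r + 1/2)*(r + 7/4)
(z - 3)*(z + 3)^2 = z^3 + 3*z^2 - 9*z - 27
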